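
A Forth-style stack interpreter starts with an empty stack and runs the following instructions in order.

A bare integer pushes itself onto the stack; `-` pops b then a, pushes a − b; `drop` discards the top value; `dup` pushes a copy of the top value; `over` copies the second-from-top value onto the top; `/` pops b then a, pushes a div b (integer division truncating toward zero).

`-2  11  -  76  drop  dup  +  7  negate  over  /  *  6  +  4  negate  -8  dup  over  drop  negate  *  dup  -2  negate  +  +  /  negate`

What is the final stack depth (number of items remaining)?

2

-2      -2
11      -2 11
-       -13
76      -13 76
drop    -13
dup     -13 -13
+       -26
7       -26 7
negate  -26 -7
over    -26 -7 -26
/       -26 0
*       0
6       0 6
+       6
4       6 4
negate  6 -4
-8      6 -4 -8
dup     6 -4 -8 -8
over    6 -4 -8 -8 -8
drop    6 -4 -8 -8
negate  6 -4 -8 8
*       6 -4 -64
dup     6 -4 -64 -64
-2      6 -4 -64 -64 -2
negate  6 -4 -64 -64 2
+       6 -4 -64 -62
+       6 -4 -126
/       6 0
negate  6 0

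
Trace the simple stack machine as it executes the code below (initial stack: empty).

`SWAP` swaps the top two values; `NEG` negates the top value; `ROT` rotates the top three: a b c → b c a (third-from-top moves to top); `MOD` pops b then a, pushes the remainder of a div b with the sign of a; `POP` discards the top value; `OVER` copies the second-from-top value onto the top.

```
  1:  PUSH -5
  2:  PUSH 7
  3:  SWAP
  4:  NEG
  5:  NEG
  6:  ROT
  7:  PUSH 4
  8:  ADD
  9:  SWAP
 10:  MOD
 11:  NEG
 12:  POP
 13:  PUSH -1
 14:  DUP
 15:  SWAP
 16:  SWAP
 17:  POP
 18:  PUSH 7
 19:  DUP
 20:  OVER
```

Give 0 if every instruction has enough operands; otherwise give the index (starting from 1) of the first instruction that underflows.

PUSH -5 -> -5
PUSH 7  -> -5 7
SWAP    -> 7 -5
NEG     -> 7 5
NEG     -> 7 -5
ROT  — needs 3 operands, stack has 2 → underflow

6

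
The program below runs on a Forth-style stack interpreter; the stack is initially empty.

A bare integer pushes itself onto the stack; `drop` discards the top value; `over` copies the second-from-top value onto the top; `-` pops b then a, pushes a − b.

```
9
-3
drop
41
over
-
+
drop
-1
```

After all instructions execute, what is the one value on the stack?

9    : [9]
-3   : [9, -3]
drop : [9]
41   : [9, 41]
over : [9, 41, 9]
-    : [9, 32]
+    : [41]
drop : []
-1   : [-1]

-1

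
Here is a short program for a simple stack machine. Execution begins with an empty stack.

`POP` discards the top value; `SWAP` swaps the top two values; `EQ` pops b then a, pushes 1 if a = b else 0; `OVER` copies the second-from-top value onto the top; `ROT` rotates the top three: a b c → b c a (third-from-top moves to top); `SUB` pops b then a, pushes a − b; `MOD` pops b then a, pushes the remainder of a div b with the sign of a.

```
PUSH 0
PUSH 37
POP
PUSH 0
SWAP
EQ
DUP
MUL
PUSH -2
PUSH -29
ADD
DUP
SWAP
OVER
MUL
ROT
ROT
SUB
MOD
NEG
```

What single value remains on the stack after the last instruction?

PUSH 0    0
PUSH 37   0 37
POP       0
PUSH 0    0 0
SWAP      0 0
EQ        1
DUP       1 1
MUL       1
PUSH -2   1 -2
PUSH -29  1 -2 -29
ADD       1 -31
DUP       1 -31 -31
SWAP      1 -31 -31
OVER      1 -31 -31 -31
MUL       1 -31 961
ROT       -31 961 1
ROT       961 1 -31
SUB       961 32
MOD       1
NEG       -1

-1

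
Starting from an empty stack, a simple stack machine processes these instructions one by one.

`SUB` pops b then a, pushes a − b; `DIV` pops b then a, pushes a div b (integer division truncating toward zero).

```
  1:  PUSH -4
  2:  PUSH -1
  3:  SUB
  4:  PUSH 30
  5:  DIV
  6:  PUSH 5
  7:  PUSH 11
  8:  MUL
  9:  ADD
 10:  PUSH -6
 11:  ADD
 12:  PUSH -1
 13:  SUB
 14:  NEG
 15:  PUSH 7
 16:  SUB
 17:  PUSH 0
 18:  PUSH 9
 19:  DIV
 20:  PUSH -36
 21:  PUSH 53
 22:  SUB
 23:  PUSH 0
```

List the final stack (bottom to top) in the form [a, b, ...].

PUSH -4  -> -4
PUSH -1  -> -4 -1
SUB      -> -3
PUSH 30  -> -3 30
DIV      -> 0
PUSH 5   -> 0 5
PUSH 11  -> 0 5 11
MUL      -> 0 55
ADD      -> 55
PUSH -6  -> 55 -6
ADD      -> 49
PUSH -1  -> 49 -1
SUB      -> 50
NEG      -> -50
PUSH 7   -> -50 7
SUB      -> -57
PUSH 0   -> -57 0
PUSH 9   -> -57 0 9
DIV      -> -57 0
PUSH -36 -> -57 0 -36
PUSH 53  -> -57 0 -36 53
SUB      -> -57 0 -89
PUSH 0   -> -57 0 -89 0

[-57, 0, -89, 0]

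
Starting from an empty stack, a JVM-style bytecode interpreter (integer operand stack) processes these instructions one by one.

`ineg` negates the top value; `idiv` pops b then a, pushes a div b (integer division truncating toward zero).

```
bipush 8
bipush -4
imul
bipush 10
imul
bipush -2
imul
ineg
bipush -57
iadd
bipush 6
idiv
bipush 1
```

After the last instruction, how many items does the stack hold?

2

bipush 8   -> 8
bipush -4  -> 8 -4
imul       -> -32
bipush 10  -> -32 10
imul       -> -320
bipush -2  -> -320 -2
imul       -> 640
ineg       -> -640
bipush -57 -> -640 -57
iadd       -> -697
bipush 6   -> -697 6
idiv       -> -116
bipush 1   -> -116 1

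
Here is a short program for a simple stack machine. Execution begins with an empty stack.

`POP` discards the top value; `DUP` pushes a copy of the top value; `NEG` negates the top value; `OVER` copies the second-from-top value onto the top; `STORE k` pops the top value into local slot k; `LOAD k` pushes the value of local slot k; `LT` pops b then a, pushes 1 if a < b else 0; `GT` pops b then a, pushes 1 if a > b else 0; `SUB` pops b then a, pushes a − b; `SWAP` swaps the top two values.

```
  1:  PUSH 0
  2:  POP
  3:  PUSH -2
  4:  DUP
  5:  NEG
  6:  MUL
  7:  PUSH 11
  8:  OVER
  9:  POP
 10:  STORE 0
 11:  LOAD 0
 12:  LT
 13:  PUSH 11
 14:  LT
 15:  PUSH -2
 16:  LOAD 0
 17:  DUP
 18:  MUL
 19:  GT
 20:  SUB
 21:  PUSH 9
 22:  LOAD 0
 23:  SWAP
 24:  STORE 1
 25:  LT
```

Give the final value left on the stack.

1

PUSH 0   [0]
POP      []
PUSH -2  [-2]
DUP      [-2, -2]
NEG      [-2, 2]
MUL      [-4]
PUSH 11  [-4, 11]
OVER     [-4, 11, -4]
POP      [-4, 11]
STORE 0  [-4]
LOAD 0   [-4, 11]
LT       [1]
PUSH 11  [1, 11]
LT       [1]
PUSH -2  [1, -2]
LOAD 0   [1, -2, 11]
DUP      [1, -2, 11, 11]
MUL      [1, -2, 121]
GT       [1, 0]
SUB      [1]
PUSH 9   [1, 9]
LOAD 0   [1, 9, 11]
SWAP     [1, 11, 9]
STORE 1  [1, 11]
LT       [1]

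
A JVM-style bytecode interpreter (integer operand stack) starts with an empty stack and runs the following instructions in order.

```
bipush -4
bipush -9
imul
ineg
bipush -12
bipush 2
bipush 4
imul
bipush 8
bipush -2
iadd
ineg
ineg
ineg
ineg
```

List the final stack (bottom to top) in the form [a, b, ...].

bipush -4  : -4
bipush -9  : -4 -9
imul       : 36
ineg       : -36
bipush -12 : -36 -12
bipush 2   : -36 -12 2
bipush 4   : -36 -12 2 4
imul       : -36 -12 8
bipush 8   : -36 -12 8 8
bipush -2  : -36 -12 8 8 -2
iadd       : -36 -12 8 6
ineg       : -36 -12 8 -6
ineg       : -36 -12 8 6
ineg       : -36 -12 8 -6
ineg       : -36 -12 8 6

[-36, -12, 8, 6]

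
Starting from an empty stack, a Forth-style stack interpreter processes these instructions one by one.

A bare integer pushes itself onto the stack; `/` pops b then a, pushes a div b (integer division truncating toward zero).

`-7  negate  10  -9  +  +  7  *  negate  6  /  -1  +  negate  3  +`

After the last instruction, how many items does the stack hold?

-7      -7
negate  7
10      7 10
-9      7 10 -9
+       7 1
+       8
7       8 7
*       56
negate  -56
6       -56 6
/       -9
-1      -9 -1
+       -10
negate  10
3       10 3
+       13

1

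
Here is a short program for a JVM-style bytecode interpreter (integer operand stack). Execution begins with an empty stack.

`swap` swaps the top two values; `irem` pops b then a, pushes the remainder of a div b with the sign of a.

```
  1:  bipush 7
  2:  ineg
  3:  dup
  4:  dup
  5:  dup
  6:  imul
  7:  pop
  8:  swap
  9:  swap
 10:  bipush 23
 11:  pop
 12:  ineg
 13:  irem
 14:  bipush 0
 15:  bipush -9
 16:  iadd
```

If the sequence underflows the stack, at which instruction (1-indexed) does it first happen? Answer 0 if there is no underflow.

0

bipush 7  → [7]
ineg      → [-7]
dup       → [-7, -7]
dup       → [-7, -7, -7]
dup       → [-7, -7, -7, -7]
imul      → [-7, -7, 49]
pop       → [-7, -7]
swap      → [-7, -7]
swap      → [-7, -7]
bipush 23 → [-7, -7, 23]
pop       → [-7, -7]
ineg      → [-7, 7]
irem      → [0]
bipush 0  → [0, 0]
bipush -9 → [0, 0, -9]
iadd      → [0, -9]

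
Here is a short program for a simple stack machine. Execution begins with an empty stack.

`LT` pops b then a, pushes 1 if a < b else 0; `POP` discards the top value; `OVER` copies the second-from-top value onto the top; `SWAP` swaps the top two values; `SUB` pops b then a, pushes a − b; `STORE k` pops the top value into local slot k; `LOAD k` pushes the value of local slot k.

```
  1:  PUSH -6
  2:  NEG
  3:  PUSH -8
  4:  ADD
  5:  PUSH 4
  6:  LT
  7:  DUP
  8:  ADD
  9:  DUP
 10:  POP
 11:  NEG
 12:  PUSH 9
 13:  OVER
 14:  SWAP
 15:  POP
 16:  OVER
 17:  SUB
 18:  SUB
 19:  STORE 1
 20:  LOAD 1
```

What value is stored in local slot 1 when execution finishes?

PUSH -6 : -6
NEG     : 6
PUSH -8 : 6 -8
ADD     : -2
PUSH 4  : -2 4
LT      : 1
DUP     : 1 1
ADD     : 2
DUP     : 2 2
POP     : 2
NEG     : -2
PUSH 9  : -2 9
OVER    : -2 9 -2
SWAP    : -2 -2 9
POP     : -2 -2
OVER    : -2 -2 -2
SUB     : -2 0
SUB     : -2
STORE 1 : (empty)
LOAD 1  : -2

-2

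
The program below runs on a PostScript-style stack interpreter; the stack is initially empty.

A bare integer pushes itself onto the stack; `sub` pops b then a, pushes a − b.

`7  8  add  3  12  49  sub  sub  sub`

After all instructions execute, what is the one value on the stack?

7   : 7
8   : 7 8
add : 15
3   : 15 3
12  : 15 3 12
49  : 15 3 12 49
sub : 15 3 -37
sub : 15 40
sub : -25

-25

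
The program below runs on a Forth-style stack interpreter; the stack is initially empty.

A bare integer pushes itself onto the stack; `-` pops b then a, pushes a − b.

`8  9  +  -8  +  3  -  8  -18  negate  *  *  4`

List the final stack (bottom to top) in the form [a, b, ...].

8      -> [8]
9      -> [8, 9]
+      -> [17]
-8     -> [17, -8]
+      -> [9]
3      -> [9, 3]
-      -> [6]
8      -> [6, 8]
-18    -> [6, 8, -18]
negate -> [6, 8, 18]
*      -> [6, 144]
*      -> [864]
4      -> [864, 4]

[864, 4]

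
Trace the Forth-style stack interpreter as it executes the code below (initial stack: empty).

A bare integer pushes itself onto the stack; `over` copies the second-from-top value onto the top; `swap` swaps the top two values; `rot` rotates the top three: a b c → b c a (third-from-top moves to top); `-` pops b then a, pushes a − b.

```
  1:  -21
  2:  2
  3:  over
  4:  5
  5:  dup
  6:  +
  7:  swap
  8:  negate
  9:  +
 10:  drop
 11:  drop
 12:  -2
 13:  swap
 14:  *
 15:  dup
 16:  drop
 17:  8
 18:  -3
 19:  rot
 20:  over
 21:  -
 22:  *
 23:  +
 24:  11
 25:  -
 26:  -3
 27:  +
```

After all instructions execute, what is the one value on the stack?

-141

-21     [-21]
2       [-21, 2]
over    [-21, 2, -21]
5       [-21, 2, -21, 5]
dup     [-21, 2, -21, 5, 5]
+       [-21, 2, -21, 10]
swap    [-21, 2, 10, -21]
negate  [-21, 2, 10, 21]
+       [-21, 2, 31]
drop    [-21, 2]
drop    [-21]
-2      [-21, -2]
swap    [-2, -21]
*       [42]
dup     [42, 42]
drop    [42]
8       [42, 8]
-3      [42, 8, -3]
rot     [8, -3, 42]
over    [8, -3, 42, -3]
-       [8, -3, 45]
*       [8, -135]
+       [-127]
11      [-127, 11]
-       [-138]
-3      [-138, -3]
+       [-141]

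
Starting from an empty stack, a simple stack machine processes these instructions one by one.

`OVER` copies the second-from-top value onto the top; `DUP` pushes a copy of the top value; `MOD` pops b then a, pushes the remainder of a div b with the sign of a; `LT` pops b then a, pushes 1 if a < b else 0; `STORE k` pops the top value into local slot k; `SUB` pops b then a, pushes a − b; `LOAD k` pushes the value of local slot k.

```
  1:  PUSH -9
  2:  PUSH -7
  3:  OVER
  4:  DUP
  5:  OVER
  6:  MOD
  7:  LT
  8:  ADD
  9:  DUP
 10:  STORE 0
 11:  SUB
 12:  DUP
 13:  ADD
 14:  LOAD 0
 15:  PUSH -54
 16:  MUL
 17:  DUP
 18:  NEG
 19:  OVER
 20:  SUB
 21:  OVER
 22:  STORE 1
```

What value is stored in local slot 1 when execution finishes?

PUSH -9  → [-9]
PUSH -7  → [-9, -7]
OVER     → [-9, -7, -9]
DUP      → [-9, -7, -9, -9]
OVER     → [-9, -7, -9, -9, -9]
MOD      → [-9, -7, -9, 0]
LT       → [-9, -7, 1]
ADD      → [-9, -6]
DUP      → [-9, -6, -6]
STORE 0  → [-9, -6]
SUB      → [-3]
DUP      → [-3, -3]
ADD      → [-6]
LOAD 0   → [-6, -6]
PUSH -54 → [-6, -6, -54]
MUL      → [-6, 324]
DUP      → [-6, 324, 324]
NEG      → [-6, 324, -324]
OVER     → [-6, 324, -324, 324]
SUB      → [-6, 324, -648]
OVER     → [-6, 324, -648, 324]
STORE 1  → [-6, 324, -648]

324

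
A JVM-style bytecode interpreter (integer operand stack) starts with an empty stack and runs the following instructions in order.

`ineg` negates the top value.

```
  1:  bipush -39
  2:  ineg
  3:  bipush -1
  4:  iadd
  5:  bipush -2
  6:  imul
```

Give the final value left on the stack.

bipush -39 : [-39]
ineg       : [39]
bipush -1  : [39, -1]
iadd       : [38]
bipush -2  : [38, -2]
imul       : [-76]

-76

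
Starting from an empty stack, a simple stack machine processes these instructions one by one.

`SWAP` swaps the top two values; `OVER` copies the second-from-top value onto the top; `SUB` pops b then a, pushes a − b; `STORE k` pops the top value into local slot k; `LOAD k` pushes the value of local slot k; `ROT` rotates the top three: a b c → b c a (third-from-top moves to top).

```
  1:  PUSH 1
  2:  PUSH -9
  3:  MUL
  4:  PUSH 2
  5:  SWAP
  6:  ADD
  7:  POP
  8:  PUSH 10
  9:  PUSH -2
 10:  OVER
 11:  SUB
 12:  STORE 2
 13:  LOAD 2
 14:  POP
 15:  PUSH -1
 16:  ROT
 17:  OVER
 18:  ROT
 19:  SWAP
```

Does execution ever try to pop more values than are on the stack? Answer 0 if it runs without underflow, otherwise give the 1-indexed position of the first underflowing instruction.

16

PUSH 1  → [1]
PUSH -9 → [1, -9]
MUL     → [-9]
PUSH 2  → [-9, 2]
SWAP    → [2, -9]
ADD     → [-7]
POP     → []
PUSH 10 → [10]
PUSH -2 → [10, -2]
OVER    → [10, -2, 10]
SUB     → [10, -12]
STORE 2 → [10]
LOAD 2  → [10, -12]
POP     → [10]
PUSH -1 → [10, -1]
ROT  — needs 3 operands, stack has 2 → underflow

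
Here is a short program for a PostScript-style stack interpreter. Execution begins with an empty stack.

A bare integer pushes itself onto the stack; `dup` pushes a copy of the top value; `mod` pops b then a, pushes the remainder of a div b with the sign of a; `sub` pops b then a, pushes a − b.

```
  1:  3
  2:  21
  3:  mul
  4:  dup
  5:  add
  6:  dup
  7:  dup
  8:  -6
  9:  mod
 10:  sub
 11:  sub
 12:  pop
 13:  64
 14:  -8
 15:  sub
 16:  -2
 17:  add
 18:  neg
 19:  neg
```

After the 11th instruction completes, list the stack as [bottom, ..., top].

3   -> 3
21  -> 3 21
mul -> 63
dup -> 63 63
add -> 126
dup -> 126 126
dup -> 126 126 126
-6  -> 126 126 126 -6
mod -> 126 126 0
sub -> 126 126
sub -> 0

[0]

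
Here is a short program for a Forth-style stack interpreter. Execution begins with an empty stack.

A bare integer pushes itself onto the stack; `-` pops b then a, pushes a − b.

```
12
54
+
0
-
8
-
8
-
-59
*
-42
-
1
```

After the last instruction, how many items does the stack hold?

12  : 12
54  : 12 54
+   : 66
0   : 66 0
-   : 66
8   : 66 8
-   : 58
8   : 58 8
-   : 50
-59 : 50 -59
*   : -2950
-42 : -2950 -42
-   : -2908
1   : -2908 1

2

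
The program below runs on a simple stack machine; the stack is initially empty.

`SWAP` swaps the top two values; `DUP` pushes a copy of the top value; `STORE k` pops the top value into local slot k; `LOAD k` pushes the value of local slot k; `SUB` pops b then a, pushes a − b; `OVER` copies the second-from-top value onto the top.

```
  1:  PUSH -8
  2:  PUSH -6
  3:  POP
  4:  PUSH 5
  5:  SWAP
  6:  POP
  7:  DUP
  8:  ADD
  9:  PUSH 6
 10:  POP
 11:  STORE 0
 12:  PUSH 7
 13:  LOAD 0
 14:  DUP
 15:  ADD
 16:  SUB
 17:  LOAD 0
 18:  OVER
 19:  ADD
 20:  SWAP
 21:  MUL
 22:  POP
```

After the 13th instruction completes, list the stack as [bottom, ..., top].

PUSH -8 → [-8]
PUSH -6 → [-8, -6]
POP     → [-8]
PUSH 5  → [-8, 5]
SWAP    → [5, -8]
POP     → [5]
DUP     → [5, 5]
ADD     → [10]
PUSH 6  → [10, 6]
POP     → [10]
STORE 0 → []
PUSH 7  → [7]
LOAD 0  → [7, 10]

[7, 10]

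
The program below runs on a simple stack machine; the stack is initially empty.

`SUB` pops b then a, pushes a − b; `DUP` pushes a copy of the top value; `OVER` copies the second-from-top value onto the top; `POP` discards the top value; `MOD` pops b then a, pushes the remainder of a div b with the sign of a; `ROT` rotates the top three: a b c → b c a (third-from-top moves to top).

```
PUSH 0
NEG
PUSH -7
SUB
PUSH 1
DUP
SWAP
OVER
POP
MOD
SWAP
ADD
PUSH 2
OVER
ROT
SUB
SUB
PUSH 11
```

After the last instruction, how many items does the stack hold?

2

PUSH 0   0
NEG      0
PUSH -7  0 -7
SUB      7
PUSH 1   7 1
DUP      7 1 1
SWAP     7 1 1
OVER     7 1 1 1
POP      7 1 1
MOD      7 0
SWAP     0 7
ADD      7
PUSH 2   7 2
OVER     7 2 7
ROT      2 7 7
SUB      2 0
SUB      2
PUSH 11  2 11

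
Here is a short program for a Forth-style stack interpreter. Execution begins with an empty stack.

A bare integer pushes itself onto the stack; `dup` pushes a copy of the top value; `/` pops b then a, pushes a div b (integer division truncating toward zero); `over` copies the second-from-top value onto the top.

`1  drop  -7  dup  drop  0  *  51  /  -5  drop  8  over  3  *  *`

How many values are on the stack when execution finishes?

1    → 1
drop → (empty)
-7   → -7
dup  → -7 -7
drop → -7
0    → -7 0
*    → 0
51   → 0 51
/    → 0
-5   → 0 -5
drop → 0
8    → 0 8
over → 0 8 0
3    → 0 8 0 3
*    → 0 8 0
*    → 0 0

2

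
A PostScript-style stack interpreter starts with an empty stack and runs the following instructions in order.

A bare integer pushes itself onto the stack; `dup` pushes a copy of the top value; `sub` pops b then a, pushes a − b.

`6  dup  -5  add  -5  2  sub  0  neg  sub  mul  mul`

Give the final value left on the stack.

6    6
dup  6 6
-5   6 6 -5
add  6 1
-5   6 1 -5
2    6 1 -5 2
sub  6 1 -7
0    6 1 -7 0
neg  6 1 -7 0
sub  6 1 -7
mul  6 -7
mul  -42

-42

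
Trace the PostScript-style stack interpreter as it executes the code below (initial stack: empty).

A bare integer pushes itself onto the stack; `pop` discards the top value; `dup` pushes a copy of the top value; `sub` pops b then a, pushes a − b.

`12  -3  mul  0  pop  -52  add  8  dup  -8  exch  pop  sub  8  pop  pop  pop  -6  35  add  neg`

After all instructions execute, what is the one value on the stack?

12   : [12]
-3   : [12, -3]
mul  : [-36]
0    : [-36, 0]
pop  : [-36]
-52  : [-36, -52]
add  : [-88]
8    : [-88, 8]
dup  : [-88, 8, 8]
-8   : [-88, 8, 8, -8]
exch : [-88, 8, -8, 8]
pop  : [-88, 8, -8]
sub  : [-88, 16]
8    : [-88, 16, 8]
pop  : [-88, 16]
pop  : [-88]
pop  : []
-6   : [-6]
35   : [-6, 35]
add  : [29]
neg  : [-29]

-29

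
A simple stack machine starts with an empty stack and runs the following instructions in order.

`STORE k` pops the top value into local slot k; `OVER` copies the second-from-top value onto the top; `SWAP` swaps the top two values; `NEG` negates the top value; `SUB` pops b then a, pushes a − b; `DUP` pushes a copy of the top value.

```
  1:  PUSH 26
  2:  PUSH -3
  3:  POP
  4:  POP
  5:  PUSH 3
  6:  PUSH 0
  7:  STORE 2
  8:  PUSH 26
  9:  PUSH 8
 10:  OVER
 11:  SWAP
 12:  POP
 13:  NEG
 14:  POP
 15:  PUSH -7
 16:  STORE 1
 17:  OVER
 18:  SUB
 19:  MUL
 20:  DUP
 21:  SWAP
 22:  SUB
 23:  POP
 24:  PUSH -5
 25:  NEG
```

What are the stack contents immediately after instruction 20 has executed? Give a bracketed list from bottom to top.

PUSH 26 → [26]
PUSH -3 → [26, -3]
POP     → [26]
POP     → []
PUSH 3  → [3]
PUSH 0  → [3, 0]
STORE 2 → [3]
PUSH 26 → [3, 26]
PUSH 8  → [3, 26, 8]
OVER    → [3, 26, 8, 26]
SWAP    → [3, 26, 26, 8]
POP     → [3, 26, 26]
NEG     → [3, 26, -26]
POP     → [3, 26]
PUSH -7 → [3, 26, -7]
STORE 1 → [3, 26]
OVER    → [3, 26, 3]
SUB     → [3, 23]
MUL     → [69]
DUP     → [69, 69]

[69, 69]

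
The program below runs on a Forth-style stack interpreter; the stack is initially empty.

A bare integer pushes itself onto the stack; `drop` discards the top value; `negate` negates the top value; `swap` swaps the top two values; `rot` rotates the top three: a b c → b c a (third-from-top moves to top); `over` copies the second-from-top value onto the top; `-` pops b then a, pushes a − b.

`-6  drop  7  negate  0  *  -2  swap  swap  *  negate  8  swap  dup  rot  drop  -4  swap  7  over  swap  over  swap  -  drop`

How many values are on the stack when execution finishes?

-6     -> [-6]
drop   -> []
7      -> [7]
negate -> [-7]
0      -> [-7, 0]
*      -> [0]
-2     -> [0, -2]
swap   -> [-2, 0]
swap   -> [0, -2]
*      -> [0]
negate -> [0]
8      -> [0, 8]
swap   -> [8, 0]
dup    -> [8, 0, 0]
rot    -> [0, 0, 8]
drop   -> [0, 0]
-4     -> [0, 0, -4]
swap   -> [0, -4, 0]
7      -> [0, -4, 0, 7]
over   -> [0, -4, 0, 7, 0]
swap   -> [0, -4, 0, 0, 7]
over   -> [0, -4, 0, 0, 7, 0]
swap   -> [0, -4, 0, 0, 0, 7]
-      -> [0, -4, 0, 0, -7]
drop   -> [0, -4, 0, 0]

4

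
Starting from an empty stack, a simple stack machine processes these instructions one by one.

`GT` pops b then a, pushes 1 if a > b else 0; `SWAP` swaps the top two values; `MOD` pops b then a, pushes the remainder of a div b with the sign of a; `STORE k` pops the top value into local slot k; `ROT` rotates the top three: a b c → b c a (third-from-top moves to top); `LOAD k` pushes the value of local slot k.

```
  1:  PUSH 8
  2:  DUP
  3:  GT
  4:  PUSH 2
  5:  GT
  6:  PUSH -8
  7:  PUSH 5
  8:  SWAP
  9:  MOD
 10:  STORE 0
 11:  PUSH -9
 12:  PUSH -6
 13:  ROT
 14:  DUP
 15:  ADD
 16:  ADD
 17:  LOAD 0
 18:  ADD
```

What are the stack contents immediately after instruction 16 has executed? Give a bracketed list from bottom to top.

PUSH 8  -> [8]
DUP     -> [8, 8]
GT      -> [0]
PUSH 2  -> [0, 2]
GT      -> [0]
PUSH -8 -> [0, -8]
PUSH 5  -> [0, -8, 5]
SWAP    -> [0, 5, -8]
MOD     -> [0, 5]
STORE 0 -> [0]
PUSH -9 -> [0, -9]
PUSH -6 -> [0, -9, -6]
ROT     -> [-9, -6, 0]
DUP     -> [-9, -6, 0, 0]
ADD     -> [-9, -6, 0]
ADD     -> [-9, -6]

[-9, -6]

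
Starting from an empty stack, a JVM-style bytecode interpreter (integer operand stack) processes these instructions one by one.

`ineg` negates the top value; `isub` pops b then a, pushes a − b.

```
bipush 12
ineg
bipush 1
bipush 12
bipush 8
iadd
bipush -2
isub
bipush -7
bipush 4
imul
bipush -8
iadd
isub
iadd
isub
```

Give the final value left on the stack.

bipush 12  12
ineg       -12
bipush 1   -12 1
bipush 12  -12 1 12
bipush 8   -12 1 12 8
iadd       -12 1 20
bipush -2  -12 1 20 -2
isub       -12 1 22
bipush -7  -12 1 22 -7
bipush 4   -12 1 22 -7 4
imul       -12 1 22 -28
bipush -8  -12 1 22 -28 -8
iadd       -12 1 22 -36
isub       -12 1 58
iadd       -12 59
isub       -71

-71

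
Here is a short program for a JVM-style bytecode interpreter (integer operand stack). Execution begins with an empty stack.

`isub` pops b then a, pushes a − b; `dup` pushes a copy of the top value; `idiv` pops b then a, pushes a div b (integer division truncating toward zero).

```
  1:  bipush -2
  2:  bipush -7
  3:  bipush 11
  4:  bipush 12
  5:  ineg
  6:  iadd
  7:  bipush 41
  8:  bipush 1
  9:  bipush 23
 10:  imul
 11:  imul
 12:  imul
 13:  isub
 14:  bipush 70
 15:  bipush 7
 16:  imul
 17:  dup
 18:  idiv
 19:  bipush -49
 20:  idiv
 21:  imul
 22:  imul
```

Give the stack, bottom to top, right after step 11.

[-2, -7, -1, 943]

bipush -2 → [-2]
bipush -7 → [-2, -7]
bipush 11 → [-2, -7, 11]
bipush 12 → [-2, -7, 11, 12]
ineg      → [-2, -7, 11, -12]
iadd      → [-2, -7, -1]
bipush 41 → [-2, -7, -1, 41]
bipush 1  → [-2, -7, -1, 41, 1]
bipush 23 → [-2, -7, -1, 41, 1, 23]
imul      → [-2, -7, -1, 41, 23]
imul      → [-2, -7, -1, 943]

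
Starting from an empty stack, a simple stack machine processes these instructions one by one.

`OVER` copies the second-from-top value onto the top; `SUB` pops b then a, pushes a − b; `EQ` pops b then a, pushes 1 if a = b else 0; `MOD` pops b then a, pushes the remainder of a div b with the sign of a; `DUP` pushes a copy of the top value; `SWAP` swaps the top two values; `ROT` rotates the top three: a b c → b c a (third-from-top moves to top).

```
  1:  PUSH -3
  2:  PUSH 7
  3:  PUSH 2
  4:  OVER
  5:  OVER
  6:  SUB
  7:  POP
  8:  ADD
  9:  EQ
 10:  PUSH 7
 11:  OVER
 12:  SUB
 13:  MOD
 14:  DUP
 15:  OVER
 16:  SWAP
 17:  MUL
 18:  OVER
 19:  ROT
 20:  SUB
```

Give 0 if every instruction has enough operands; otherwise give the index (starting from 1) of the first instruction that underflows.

0

PUSH -3  [-3]
PUSH 7   [-3, 7]
PUSH 2   [-3, 7, 2]
OVER     [-3, 7, 2, 7]
OVER     [-3, 7, 2, 7, 2]
SUB      [-3, 7, 2, 5]
POP      [-3, 7, 2]
ADD      [-3, 9]
EQ       [0]
PUSH 7   [0, 7]
OVER     [0, 7, 0]
SUB      [0, 7]
MOD      [0]
DUP      [0, 0]
OVER     [0, 0, 0]
SWAP     [0, 0, 0]
MUL      [0, 0]
OVER     [0, 0, 0]
ROT      [0, 0, 0]
SUB      [0, 0]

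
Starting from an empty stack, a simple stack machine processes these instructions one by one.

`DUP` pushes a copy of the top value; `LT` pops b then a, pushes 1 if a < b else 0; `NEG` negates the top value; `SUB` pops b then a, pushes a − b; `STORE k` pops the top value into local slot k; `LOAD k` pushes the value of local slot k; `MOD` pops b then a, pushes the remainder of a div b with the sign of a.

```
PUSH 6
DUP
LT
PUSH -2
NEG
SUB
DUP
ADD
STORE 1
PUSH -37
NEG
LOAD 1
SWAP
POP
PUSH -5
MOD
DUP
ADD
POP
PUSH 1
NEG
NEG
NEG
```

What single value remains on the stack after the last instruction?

-1

PUSH 6   : [6]
DUP      : [6, 6]
LT       : [0]
PUSH -2  : [0, -2]
NEG      : [0, 2]
SUB      : [-2]
DUP      : [-2, -2]
ADD      : [-4]
STORE 1  : []
PUSH -37 : [-37]
NEG      : [37]
LOAD 1   : [37, -4]
SWAP     : [-4, 37]
POP      : [-4]
PUSH -5  : [-4, -5]
MOD      : [-4]
DUP      : [-4, -4]
ADD      : [-8]
POP      : []
PUSH 1   : [1]
NEG      : [-1]
NEG      : [1]
NEG      : [-1]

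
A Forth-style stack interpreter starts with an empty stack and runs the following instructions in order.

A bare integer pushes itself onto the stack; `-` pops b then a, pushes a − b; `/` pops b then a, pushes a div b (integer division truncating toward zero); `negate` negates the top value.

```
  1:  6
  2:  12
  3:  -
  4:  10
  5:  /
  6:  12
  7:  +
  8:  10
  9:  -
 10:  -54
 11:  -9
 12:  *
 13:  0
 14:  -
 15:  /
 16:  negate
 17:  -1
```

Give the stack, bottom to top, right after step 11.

[2, -54, -9]

6    [6]
12   [6, 12]
-    [-6]
10   [-6, 10]
/    [0]
12   [0, 12]
+    [12]
10   [12, 10]
-    [2]
-54  [2, -54]
-9   [2, -54, -9]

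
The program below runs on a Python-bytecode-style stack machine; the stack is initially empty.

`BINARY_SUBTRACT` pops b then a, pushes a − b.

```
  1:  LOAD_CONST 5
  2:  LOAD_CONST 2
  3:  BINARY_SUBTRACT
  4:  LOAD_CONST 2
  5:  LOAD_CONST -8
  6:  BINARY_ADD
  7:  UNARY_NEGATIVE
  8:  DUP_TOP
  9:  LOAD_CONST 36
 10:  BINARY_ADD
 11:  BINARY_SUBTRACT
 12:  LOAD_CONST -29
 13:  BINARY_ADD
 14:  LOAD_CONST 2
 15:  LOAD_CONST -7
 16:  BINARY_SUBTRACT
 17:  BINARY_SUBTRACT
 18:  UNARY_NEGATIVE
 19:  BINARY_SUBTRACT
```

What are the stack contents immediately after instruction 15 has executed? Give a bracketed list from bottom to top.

[3, -65, 2, -7]

LOAD_CONST 5    → [5]
LOAD_CONST 2    → [5, 2]
BINARY_SUBTRACT → [3]
LOAD_CONST 2    → [3, 2]
LOAD_CONST -8   → [3, 2, -8]
BINARY_ADD      → [3, -6]
UNARY_NEGATIVE  → [3, 6]
DUP_TOP         → [3, 6, 6]
LOAD_CONST 36   → [3, 6, 6, 36]
BINARY_ADD      → [3, 6, 42]
BINARY_SUBTRACT → [3, -36]
LOAD_CONST -29  → [3, -36, -29]
BINARY_ADD      → [3, -65]
LOAD_CONST 2    → [3, -65, 2]
LOAD_CONST -7   → [3, -65, 2, -7]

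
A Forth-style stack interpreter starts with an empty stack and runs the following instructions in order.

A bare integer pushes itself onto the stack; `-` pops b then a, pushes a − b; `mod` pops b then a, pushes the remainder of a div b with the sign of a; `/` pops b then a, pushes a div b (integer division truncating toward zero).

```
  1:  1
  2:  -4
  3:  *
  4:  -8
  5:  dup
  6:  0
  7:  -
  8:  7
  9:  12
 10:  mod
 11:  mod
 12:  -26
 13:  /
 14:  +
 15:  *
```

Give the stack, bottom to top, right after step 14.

[-4, -8]

1   → 1
-4  → 1 -4
*   → -4
-8  → -4 -8
dup → -4 -8 -8
0   → -4 -8 -8 0
-   → -4 -8 -8
7   → -4 -8 -8 7
12  → -4 -8 -8 7 12
mod → -4 -8 -8 7
mod → -4 -8 -1
-26 → -4 -8 -1 -26
/   → -4 -8 0
+   → -4 -8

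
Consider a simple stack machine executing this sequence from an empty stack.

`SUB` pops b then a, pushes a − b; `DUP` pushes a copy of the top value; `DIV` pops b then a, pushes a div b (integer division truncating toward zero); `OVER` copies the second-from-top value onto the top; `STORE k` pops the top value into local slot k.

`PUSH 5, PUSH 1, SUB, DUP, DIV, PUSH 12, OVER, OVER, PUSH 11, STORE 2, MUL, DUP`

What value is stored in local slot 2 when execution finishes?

PUSH 5  : [5]
PUSH 1  : [5, 1]
SUB     : [4]
DUP     : [4, 4]
DIV     : [1]
PUSH 12 : [1, 12]
OVER    : [1, 12, 1]
OVER    : [1, 12, 1, 12]
PUSH 11 : [1, 12, 1, 12, 11]
STORE 2 : [1, 12, 1, 12]
MUL     : [1, 12, 12]
DUP     : [1, 12, 12, 12]

11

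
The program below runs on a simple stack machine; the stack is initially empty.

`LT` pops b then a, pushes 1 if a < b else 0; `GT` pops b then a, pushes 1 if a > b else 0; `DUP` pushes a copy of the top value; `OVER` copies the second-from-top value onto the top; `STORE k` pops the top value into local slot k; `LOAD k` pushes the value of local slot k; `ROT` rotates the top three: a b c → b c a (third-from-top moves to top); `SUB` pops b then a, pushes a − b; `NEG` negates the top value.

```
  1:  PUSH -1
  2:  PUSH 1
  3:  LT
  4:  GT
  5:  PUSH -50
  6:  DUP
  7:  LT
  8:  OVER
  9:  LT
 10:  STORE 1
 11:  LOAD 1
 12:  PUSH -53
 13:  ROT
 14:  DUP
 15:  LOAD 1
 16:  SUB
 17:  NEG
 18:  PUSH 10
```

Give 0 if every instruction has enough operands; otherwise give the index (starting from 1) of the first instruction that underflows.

PUSH -1 : [-1]
PUSH 1  : [-1, 1]
LT      : [1]
GT  — needs 2 operands, stack has 1 → underflow

4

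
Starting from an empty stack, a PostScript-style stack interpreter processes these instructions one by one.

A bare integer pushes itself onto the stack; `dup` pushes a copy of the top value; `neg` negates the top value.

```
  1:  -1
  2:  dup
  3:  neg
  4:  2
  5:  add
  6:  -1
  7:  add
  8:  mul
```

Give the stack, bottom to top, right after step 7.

[-1, 2]

-1   [-1]
dup  [-1, -1]
neg  [-1, 1]
2    [-1, 1, 2]
add  [-1, 3]
-1   [-1, 3, -1]
add  [-1, 2]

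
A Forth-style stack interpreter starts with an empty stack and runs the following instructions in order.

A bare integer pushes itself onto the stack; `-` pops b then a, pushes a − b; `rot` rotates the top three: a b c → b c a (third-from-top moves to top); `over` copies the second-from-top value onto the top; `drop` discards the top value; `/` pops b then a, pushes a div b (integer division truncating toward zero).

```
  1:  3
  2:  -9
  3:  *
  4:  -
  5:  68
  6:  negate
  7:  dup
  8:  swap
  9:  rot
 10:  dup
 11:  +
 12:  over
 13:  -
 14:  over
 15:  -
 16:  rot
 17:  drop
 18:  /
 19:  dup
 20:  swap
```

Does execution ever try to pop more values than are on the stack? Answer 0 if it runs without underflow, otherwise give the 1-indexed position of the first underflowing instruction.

4

3   [3]
-9  [3, -9]
*   [-27]
-  — needs 2 operands, stack has 1 → underflow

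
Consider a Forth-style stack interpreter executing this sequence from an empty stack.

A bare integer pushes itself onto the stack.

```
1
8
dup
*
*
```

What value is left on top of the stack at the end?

1    [1]
8    [1, 8]
dup  [1, 8, 8]
*    [1, 64]
*    [64]

64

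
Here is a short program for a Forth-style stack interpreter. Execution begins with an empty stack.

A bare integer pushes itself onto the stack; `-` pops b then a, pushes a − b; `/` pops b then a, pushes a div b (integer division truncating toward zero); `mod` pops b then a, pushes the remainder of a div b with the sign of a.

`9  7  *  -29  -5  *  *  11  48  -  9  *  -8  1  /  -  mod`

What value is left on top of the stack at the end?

9    [9]
7    [9, 7]
*    [63]
-29  [63, -29]
-5   [63, -29, -5]
*    [63, 145]
*    [9135]
11   [9135, 11]
48   [9135, 11, 48]
-    [9135, -37]
9    [9135, -37, 9]
*    [9135, -333]
-8   [9135, -333, -8]
1    [9135, -333, -8, 1]
/    [9135, -333, -8]
-    [9135, -325]
mod  [35]

35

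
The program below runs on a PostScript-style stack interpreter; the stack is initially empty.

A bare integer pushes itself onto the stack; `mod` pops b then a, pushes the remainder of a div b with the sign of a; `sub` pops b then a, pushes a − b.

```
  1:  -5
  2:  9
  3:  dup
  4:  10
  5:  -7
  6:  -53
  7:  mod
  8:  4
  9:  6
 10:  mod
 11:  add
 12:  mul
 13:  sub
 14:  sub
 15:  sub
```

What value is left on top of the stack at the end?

25

-5  : [-5]
9   : [-5, 9]
dup : [-5, 9, 9]
10  : [-5, 9, 9, 10]
-7  : [-5, 9, 9, 10, -7]
-53 : [-5, 9, 9, 10, -7, -53]
mod : [-5, 9, 9, 10, -7]
4   : [-5, 9, 9, 10, -7, 4]
6   : [-5, 9, 9, 10, -7, 4, 6]
mod : [-5, 9, 9, 10, -7, 4]
add : [-5, 9, 9, 10, -3]
mul : [-5, 9, 9, -30]
sub : [-5, 9, 39]
sub : [-5, -30]
sub : [25]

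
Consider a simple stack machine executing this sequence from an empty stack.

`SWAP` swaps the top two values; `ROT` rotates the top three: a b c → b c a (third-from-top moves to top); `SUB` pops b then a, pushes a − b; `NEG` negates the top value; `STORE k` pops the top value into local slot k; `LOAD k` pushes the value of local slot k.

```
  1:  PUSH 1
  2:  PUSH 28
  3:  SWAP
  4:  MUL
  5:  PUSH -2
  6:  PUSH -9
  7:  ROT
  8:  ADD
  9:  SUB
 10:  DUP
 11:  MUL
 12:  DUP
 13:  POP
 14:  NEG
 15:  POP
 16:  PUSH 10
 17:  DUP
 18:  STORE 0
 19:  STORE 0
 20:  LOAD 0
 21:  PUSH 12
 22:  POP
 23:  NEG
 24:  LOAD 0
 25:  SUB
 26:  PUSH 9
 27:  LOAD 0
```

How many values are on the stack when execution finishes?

3

PUSH 1  → 1
PUSH 28 → 1 28
SWAP    → 28 1
MUL     → 28
PUSH -2 → 28 -2
PUSH -9 → 28 -2 -9
ROT     → -2 -9 28
ADD     → -2 19
SUB     → -21
DUP     → -21 -21
MUL     → 441
DUP     → 441 441
POP     → 441
NEG     → -441
POP     → (empty)
PUSH 10 → 10
DUP     → 10 10
STORE 0 → 10
STORE 0 → (empty)
LOAD 0  → 10
PUSH 12 → 10 12
POP     → 10
NEG     → -10
LOAD 0  → -10 10
SUB     → -20
PUSH 9  → -20 9
LOAD 0  → -20 9 10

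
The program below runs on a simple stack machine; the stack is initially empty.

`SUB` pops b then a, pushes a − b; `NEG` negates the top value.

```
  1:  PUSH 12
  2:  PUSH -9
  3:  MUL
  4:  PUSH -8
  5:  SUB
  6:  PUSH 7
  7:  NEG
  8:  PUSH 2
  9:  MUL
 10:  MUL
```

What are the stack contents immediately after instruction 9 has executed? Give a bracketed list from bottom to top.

PUSH 12  12
PUSH -9  12 -9
MUL      -108
PUSH -8  -108 -8
SUB      -100
PUSH 7   -100 7
NEG      -100 -7
PUSH 2   -100 -7 2
MUL      -100 -14

[-100, -14]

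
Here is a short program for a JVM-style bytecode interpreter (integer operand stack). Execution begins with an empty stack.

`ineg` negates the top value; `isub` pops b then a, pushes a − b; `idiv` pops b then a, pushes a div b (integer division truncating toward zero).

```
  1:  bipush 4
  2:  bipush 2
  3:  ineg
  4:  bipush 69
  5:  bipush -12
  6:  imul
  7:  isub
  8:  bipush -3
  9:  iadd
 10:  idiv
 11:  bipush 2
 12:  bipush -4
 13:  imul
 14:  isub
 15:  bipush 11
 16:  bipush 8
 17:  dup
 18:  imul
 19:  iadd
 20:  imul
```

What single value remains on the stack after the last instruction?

bipush 4    [4]
bipush 2    [4, 2]
ineg        [4, -2]
bipush 69   [4, -2, 69]
bipush -12  [4, -2, 69, -12]
imul        [4, -2, -828]
isub        [4, 826]
bipush -3   [4, 826, -3]
iadd        [4, 823]
idiv        [0]
bipush 2    [0, 2]
bipush -4   [0, 2, -4]
imul        [0, -8]
isub        [8]
bipush 11   [8, 11]
bipush 8    [8, 11, 8]
dup         [8, 11, 8, 8]
imul        [8, 11, 64]
iadd        [8, 75]
imul        [600]

600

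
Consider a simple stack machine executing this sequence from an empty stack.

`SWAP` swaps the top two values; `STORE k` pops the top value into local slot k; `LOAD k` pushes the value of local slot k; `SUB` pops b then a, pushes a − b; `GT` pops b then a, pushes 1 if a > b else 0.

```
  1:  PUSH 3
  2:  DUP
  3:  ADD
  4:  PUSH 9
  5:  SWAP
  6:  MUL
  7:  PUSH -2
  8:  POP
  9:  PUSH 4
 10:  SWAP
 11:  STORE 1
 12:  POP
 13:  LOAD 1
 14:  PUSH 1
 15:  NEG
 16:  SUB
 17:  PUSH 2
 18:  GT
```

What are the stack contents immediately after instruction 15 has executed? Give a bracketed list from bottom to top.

[54, -1]

PUSH 3  : 3
DUP     : 3 3
ADD     : 6
PUSH 9  : 6 9
SWAP    : 9 6
MUL     : 54
PUSH -2 : 54 -2
POP     : 54
PUSH 4  : 54 4
SWAP    : 4 54
STORE 1 : 4
POP     : (empty)
LOAD 1  : 54
PUSH 1  : 54 1
NEG     : 54 -1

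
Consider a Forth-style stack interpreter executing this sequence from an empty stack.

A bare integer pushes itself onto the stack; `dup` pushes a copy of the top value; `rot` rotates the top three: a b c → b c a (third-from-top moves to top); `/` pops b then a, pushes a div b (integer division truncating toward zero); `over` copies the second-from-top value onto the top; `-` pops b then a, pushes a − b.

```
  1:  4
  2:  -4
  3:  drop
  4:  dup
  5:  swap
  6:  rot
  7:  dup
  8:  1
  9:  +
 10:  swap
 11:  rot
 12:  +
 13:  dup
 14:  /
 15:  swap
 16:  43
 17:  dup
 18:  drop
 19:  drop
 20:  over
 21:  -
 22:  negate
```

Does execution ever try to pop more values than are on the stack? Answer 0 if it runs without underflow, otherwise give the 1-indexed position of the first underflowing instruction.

4    -> [4]
-4   -> [4, -4]
drop -> [4]
dup  -> [4, 4]
swap -> [4, 4]
rot  — needs 3 operands, stack has 2 → underflow

6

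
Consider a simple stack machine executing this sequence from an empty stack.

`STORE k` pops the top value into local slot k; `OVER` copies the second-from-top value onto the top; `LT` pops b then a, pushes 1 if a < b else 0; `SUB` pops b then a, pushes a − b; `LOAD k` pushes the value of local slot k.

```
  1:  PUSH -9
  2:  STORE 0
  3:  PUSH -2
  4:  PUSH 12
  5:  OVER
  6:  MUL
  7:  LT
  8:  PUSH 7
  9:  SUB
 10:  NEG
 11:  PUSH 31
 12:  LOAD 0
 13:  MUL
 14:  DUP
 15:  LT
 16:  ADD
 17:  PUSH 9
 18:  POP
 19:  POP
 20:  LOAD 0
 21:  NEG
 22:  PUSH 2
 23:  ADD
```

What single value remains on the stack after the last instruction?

11

PUSH -9 : [-9]
STORE 0 : []
PUSH -2 : [-2]
PUSH 12 : [-2, 12]
OVER    : [-2, 12, -2]
MUL     : [-2, -24]
LT      : [0]
PUSH 7  : [0, 7]
SUB     : [-7]
NEG     : [7]
PUSH 31 : [7, 31]
LOAD 0  : [7, 31, -9]
MUL     : [7, -279]
DUP     : [7, -279, -279]
LT      : [7, 0]
ADD     : [7]
PUSH 9  : [7, 9]
POP     : [7]
POP     : []
LOAD 0  : [-9]
NEG     : [9]
PUSH 2  : [9, 2]
ADD     : [11]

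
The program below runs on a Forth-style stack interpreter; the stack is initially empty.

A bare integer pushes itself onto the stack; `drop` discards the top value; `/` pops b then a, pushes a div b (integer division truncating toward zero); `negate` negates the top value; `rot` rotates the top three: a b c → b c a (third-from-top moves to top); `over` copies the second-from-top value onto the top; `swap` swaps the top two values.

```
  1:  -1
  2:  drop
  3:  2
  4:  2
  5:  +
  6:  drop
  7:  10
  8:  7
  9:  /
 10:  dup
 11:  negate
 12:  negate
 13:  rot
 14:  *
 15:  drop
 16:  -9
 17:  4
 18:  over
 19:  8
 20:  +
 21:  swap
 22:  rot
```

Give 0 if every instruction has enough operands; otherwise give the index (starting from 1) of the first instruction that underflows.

13

-1     : -1
drop   : (empty)
2      : 2
2      : 2 2
+      : 4
drop   : (empty)
10     : 10
7      : 10 7
/      : 1
dup    : 1 1
negate : 1 -1
negate : 1 1
rot  — needs 3 operands, stack has 2 → underflow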